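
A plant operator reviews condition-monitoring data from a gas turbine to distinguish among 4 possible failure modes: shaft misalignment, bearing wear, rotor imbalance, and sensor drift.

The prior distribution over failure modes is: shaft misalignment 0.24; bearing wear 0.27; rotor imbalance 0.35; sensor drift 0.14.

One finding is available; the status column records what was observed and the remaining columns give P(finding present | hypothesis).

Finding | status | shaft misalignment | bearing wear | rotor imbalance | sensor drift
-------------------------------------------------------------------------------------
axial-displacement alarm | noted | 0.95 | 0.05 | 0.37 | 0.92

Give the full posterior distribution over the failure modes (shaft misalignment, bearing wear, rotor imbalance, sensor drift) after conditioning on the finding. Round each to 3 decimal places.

0.456, 0.027, 0.259, 0.258

Multiply each prior by the likelihood of the finding:
  shaft misalignment: 0.24 × 0.95 = 0.228
  bearing wear: 0.27 × 0.05 = 0.0135
  rotor imbalance: 0.35 × 0.37 = 0.1295
  sensor drift: 0.14 × 0.92 = 0.1288
Normalizing constant Z = 0.228 + 0.0135 + 0.1295 + 0.1288 = 0.4998.
P(shaft misalignment | evidence) = 0.228 / 0.4998 ≈ 0.456
P(bearing wear | evidence) = 0.0135 / 0.4998 ≈ 0.027
P(rotor imbalance | evidence) = 0.1295 / 0.4998 ≈ 0.259
P(sensor drift | evidence) = 0.1288 / 0.4998 ≈ 0.258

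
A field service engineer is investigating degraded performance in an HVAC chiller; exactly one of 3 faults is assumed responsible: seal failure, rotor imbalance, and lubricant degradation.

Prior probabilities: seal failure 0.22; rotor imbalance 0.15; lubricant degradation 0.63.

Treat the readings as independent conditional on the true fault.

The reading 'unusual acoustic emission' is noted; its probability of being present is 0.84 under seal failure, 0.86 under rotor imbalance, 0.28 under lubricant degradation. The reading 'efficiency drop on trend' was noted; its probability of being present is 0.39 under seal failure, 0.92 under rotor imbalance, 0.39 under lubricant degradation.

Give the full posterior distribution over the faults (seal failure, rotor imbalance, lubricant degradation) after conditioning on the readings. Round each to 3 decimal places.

0.278, 0.457, 0.265

Multiply each prior by the joint likelihood of the reading pattern:
  seal failure: 0.22 × 0.84 × 0.39 = 0.072072
  rotor imbalance: 0.15 × 0.86 × 0.92 = 0.11868
  lubricant degradation: 0.63 × 0.28 × 0.39 = 0.068796
The unnormalized weights sum to 0.25955.
P(seal failure | evidence) = 0.072072 / 0.25955 ≈ 0.278
P(rotor imbalance | evidence) = 0.11868 / 0.25955 ≈ 0.457
P(lubricant degradation | evidence) = 0.068796 / 0.25955 ≈ 0.265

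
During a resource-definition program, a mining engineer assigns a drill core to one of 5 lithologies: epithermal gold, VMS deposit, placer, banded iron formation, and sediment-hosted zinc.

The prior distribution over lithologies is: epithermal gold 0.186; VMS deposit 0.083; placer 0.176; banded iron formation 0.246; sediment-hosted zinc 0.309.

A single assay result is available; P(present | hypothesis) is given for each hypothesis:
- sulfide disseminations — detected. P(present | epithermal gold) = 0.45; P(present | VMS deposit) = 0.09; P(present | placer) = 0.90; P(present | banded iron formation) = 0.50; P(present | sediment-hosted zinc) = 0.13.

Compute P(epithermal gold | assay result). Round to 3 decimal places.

0.203

For each hypothesis, the unnormalized posterior weight is prior × likelihood:
  epithermal gold: 0.186 × 0.45 = 0.0837
  VMS deposit: 0.083 × 0.09 = 0.00747
  placer: 0.176 × 0.90 = 0.1584
  banded iron formation: 0.246 × 0.50 = 0.123
  sediment-hosted zinc: 0.309 × 0.13 = 0.04017
The unnormalized weights sum to 0.41274.
P(epithermal gold | evidence) = 0.0837 / 0.41274 ≈ 0.203.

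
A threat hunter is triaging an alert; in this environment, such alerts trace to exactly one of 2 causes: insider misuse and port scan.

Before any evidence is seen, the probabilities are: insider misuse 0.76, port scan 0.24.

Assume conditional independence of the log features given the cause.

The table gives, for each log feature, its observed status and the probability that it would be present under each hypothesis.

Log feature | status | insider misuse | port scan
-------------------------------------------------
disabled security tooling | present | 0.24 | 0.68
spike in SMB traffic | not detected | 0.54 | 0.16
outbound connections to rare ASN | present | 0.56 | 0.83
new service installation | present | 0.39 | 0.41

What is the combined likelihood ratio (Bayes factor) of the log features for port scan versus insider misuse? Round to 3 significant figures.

Joint likelihood of the log feature pattern under each hypothesis (using 1 − P(present | H) for each absent log feature):
  port scan: 0.68 × (1 − 0.16) × 0.83 × 0.41 = 0.19438
  insider misuse: 0.24 × (1 − 0.54) × 0.56 × 0.39 = 0.024111
Bayes factor = 0.19438 / 0.024111 ≈ 8.06

8.06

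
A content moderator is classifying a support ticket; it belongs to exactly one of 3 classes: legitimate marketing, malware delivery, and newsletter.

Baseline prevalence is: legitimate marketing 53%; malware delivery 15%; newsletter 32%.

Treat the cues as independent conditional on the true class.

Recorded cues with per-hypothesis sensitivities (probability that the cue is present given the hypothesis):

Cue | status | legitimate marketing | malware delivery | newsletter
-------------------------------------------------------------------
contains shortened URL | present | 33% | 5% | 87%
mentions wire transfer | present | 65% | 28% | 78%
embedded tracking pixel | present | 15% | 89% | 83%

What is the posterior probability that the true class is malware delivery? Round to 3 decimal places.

0.009

By Bayes' rule with conditional independence, the unnormalized weight for each hypothesis is prior × ∏ likelihoods:
  legitimate marketing: 0.53 × 0.33 × 0.65 × 0.15 = 0.017053
  malware delivery: 0.15 × 0.05 × 0.28 × 0.89 = 0.001869
  newsletter: 0.32 × 0.87 × 0.78 × 0.83 = 0.18024
Marginal likelihood of the evidence = 0.19916.
P(malware delivery | evidence) = 0.001869 / 0.19916 ≈ 0.009.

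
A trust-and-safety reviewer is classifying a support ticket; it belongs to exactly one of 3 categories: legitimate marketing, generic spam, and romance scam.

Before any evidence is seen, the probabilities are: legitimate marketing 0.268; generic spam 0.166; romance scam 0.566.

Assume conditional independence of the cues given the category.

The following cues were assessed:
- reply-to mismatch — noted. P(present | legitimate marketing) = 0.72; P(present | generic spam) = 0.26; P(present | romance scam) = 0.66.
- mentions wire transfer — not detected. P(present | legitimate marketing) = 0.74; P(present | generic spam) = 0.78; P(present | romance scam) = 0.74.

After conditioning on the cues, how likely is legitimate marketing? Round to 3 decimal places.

By Bayes' rule with conditional independence, the unnormalized weight for each hypothesis is prior × ∏ likelihoods (using 1 − P(present | H) for each absent cue):
  legitimate marketing: 0.268 × 0.72 × (1 − 0.74) = 0.05017
  generic spam: 0.166 × 0.26 × (1 − 0.78) = 0.0094952
  romance scam: 0.566 × 0.66 × (1 − 0.74) = 0.097126
Normalizing constant Z = 0.05017 + 0.0094952 + 0.097126 = 0.15679.
P(legitimate marketing | evidence) = 0.05017 / 0.15679 ≈ 0.320.

0.320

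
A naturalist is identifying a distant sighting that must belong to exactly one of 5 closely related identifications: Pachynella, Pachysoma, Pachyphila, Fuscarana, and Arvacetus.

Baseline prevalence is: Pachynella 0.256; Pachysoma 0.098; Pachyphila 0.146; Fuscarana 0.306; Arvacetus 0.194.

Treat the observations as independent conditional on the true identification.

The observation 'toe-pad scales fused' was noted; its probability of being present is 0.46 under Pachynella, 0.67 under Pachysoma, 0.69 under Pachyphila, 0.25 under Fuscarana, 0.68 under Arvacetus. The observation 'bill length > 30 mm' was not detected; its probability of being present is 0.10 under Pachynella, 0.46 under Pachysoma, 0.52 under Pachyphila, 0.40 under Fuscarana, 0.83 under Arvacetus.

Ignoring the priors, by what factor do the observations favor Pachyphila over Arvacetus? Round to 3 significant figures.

2.87

Take the product of per-observation likelihoods under each hypothesis (using 1 − P(present | H) for each absent observation), then divide.
  Pachyphila: 0.69 × (1 − 0.52) = 0.3312
  Arvacetus: 0.68 × (1 − 0.83) = 0.1156
Bayes factor = 0.3312 / 0.1156 ≈ 2.87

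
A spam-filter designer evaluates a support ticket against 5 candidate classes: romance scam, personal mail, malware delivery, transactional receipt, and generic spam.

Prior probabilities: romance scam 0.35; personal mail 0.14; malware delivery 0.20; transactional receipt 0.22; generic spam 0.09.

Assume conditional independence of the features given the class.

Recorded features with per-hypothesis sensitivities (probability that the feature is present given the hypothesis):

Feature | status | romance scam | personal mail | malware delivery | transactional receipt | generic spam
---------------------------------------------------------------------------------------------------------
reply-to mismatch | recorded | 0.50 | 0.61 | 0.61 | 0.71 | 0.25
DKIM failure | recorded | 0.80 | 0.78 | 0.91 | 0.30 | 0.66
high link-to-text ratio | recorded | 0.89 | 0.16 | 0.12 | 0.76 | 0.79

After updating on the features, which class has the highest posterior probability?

romance scam

By Bayes' rule with conditional independence, the unnormalized weight for each hypothesis is prior × ∏ likelihoods:
  romance scam: 0.35 × 0.50 × 0.80 × 0.89 = 0.1246
  personal mail: 0.14 × 0.61 × 0.78 × 0.16 = 0.010658
  malware delivery: 0.20 × 0.61 × 0.91 × 0.12 = 0.013322
  transactional receipt: 0.22 × 0.71 × 0.30 × 0.76 = 0.035614
  generic spam: 0.09 × 0.25 × 0.66 × 0.79 = 0.011732
Marginal likelihood of the evidence = 0.19593.
P(romance scam | evidence) ≈ 0.1246 / 0.19593 ≈ 0.636
P(personal mail | evidence) ≈ 0.010658 / 0.19593 ≈ 0.054
P(malware delivery | evidence) ≈ 0.013322 / 0.19593 ≈ 0.068
P(transactional receipt | evidence) ≈ 0.035614 / 0.19593 ≈ 0.182
P(generic spam | evidence) ≈ 0.011732 / 0.19593 ≈ 0.060
The largest is 0.636, so romance scam is most probable.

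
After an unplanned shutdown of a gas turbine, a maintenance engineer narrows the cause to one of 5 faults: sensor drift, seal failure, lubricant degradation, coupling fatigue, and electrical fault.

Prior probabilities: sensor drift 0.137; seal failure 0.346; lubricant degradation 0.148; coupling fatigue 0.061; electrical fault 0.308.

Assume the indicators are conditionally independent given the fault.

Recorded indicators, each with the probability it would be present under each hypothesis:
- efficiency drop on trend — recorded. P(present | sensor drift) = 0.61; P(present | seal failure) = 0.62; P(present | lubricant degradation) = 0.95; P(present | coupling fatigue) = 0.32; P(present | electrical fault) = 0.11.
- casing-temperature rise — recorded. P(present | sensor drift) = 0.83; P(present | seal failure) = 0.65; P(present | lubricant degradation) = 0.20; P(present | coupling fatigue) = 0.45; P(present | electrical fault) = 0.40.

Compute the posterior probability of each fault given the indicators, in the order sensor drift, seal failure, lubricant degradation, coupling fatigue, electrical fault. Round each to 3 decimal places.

For each hypothesis, the unnormalized posterior weight is prior × product of the indicator likelihoods:
  sensor drift: 0.137 × 0.61 × 0.83 = 0.069363
  seal failure: 0.346 × 0.62 × 0.65 = 0.13944
  lubricant degradation: 0.148 × 0.95 × 0.20 = 0.02812
  coupling fatigue: 0.061 × 0.32 × 0.45 = 0.008784
  electrical fault: 0.308 × 0.11 × 0.40 = 0.013552
The unnormalized weights sum to 0.25926.
P(sensor drift | evidence) = 0.069363 / 0.25926 ≈ 0.268
P(seal failure | evidence) = 0.13944 / 0.25926 ≈ 0.538
P(lubricant degradation | evidence) = 0.02812 / 0.25926 ≈ 0.108
P(coupling fatigue | evidence) = 0.008784 / 0.25926 ≈ 0.034
P(electrical fault | evidence) = 0.013552 / 0.25926 ≈ 0.052

0.268, 0.538, 0.108, 0.034, 0.052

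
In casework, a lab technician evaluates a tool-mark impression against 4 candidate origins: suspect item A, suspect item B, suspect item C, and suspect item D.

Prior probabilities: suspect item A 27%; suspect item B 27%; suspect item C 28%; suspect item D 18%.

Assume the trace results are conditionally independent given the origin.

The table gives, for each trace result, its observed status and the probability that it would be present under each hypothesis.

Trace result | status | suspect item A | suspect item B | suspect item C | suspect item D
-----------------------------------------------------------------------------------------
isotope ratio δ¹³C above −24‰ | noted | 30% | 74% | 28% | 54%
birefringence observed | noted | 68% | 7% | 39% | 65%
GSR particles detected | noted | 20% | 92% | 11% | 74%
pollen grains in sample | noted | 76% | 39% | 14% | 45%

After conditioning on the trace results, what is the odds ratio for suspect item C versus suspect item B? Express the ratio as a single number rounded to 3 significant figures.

Unnormalized posterior weight (prior times the trace result likelihoods) for each of the two hypotheses:
  suspect item C: 0.28 × 0.28 × 0.39 × 0.11 × 0.14 = 0.00047087
  suspect item B: 0.27 × 0.74 × 0.07 × 0.92 × 0.39 = 0.0050182
Posterior odds = 0.00047087 / 0.0050182 ≈ 0.0938.

0.0938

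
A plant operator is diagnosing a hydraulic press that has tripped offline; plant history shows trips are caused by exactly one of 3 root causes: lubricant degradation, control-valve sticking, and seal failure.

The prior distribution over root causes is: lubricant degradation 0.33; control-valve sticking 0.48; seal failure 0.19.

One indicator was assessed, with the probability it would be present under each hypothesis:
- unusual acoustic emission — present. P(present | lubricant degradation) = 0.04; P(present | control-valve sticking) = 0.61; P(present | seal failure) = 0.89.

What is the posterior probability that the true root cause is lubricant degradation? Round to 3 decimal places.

By Bayes' rule, the unnormalized weight for each hypothesis is prior × likelihood:
  lubricant degradation: 0.33 × 0.04 = 0.0132
  control-valve sticking: 0.48 × 0.61 = 0.2928
  seal failure: 0.19 × 0.89 = 0.1691
Normalizing constant Z = 0.0132 + 0.2928 + 0.1691 = 0.4751.
P(lubricant degradation | evidence) = 0.0132 / 0.4751 ≈ 0.028.

0.028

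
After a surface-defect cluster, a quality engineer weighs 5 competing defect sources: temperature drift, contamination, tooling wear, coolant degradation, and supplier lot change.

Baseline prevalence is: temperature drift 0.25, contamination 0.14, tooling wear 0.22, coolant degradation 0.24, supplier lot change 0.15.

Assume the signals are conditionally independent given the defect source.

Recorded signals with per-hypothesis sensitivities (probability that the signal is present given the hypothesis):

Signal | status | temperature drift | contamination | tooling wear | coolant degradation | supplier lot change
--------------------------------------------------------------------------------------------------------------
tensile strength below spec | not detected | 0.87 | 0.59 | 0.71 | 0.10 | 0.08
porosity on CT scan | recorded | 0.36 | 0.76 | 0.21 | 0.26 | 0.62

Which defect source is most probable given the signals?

supplier lot change

By Bayes' rule with conditional independence, the unnormalized weight for each hypothesis is prior × ∏ likelihoods (using 1 − P(present | H) for each absent signal):
  temperature drift: 0.25 × (1 − 0.87) × 0.36 = 0.0117
  contamination: 0.14 × (1 − 0.59) × 0.76 = 0.043624
  tooling wear: 0.22 × (1 − 0.71) × 0.21 = 0.013398
  coolant degradation: 0.24 × (1 − 0.10) × 0.26 = 0.05616
  supplier lot change: 0.15 × (1 − 0.08) × 0.62 = 0.08556
Normalizing constant Z = 0.0117 + 0.043624 + 0.013398 + 0.05616 + 0.08556 = 0.21044.
P(temperature drift | evidence) ≈ 0.0117 / 0.21044 ≈ 0.056
P(contamination | evidence) ≈ 0.043624 / 0.21044 ≈ 0.207
P(tooling wear | evidence) ≈ 0.013398 / 0.21044 ≈ 0.064
P(coolant degradation | evidence) ≈ 0.05616 / 0.21044 ≈ 0.267
P(supplier lot change | evidence) ≈ 0.08556 / 0.21044 ≈ 0.407
The largest is 0.407, so supplier lot change is most probable.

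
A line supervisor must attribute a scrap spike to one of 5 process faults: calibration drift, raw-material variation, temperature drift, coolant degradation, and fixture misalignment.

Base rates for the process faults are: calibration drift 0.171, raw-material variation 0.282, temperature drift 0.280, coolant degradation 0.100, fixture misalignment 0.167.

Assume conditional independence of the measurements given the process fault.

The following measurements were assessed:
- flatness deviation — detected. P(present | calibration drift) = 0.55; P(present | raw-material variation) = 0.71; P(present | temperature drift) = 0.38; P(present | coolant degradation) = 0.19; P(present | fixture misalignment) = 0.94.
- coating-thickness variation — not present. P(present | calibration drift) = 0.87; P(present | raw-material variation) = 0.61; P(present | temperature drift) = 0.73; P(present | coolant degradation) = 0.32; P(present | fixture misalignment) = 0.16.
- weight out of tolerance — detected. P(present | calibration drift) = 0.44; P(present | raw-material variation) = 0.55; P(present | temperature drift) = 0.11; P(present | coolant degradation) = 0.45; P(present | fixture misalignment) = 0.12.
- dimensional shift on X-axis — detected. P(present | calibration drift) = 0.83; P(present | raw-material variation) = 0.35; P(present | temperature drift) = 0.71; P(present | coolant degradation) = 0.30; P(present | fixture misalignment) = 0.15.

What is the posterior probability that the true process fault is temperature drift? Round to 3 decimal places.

0.087

Multiply each prior by the joint likelihood of the measurement pattern (using 1 − P(present | H) for each absent measurement):
  calibration drift: 0.171 × 0.55 × (1 − 0.87) × 0.44 × 0.83 = 0.0044651
  raw-material variation: 0.282 × 0.71 × (1 − 0.61) × 0.55 × 0.35 = 0.015032
  temperature drift: 0.280 × 0.38 × (1 − 0.73) × 0.11 × 0.71 = 0.0022437
  coolant degradation: 0.100 × 0.19 × (1 − 0.32) × 0.45 × 0.30 = 0.0017442
  fixture misalignment: 0.167 × 0.94 × (1 − 0.16) × 0.12 × 0.15 = 0.0023735
Normalizing constant Z = 0.0044651 + 0.015032 + 0.0022437 + 0.0017442 + 0.0023735 = 0.025858.
P(temperature drift | evidence) = 0.0022437 / 0.025858 ≈ 0.087.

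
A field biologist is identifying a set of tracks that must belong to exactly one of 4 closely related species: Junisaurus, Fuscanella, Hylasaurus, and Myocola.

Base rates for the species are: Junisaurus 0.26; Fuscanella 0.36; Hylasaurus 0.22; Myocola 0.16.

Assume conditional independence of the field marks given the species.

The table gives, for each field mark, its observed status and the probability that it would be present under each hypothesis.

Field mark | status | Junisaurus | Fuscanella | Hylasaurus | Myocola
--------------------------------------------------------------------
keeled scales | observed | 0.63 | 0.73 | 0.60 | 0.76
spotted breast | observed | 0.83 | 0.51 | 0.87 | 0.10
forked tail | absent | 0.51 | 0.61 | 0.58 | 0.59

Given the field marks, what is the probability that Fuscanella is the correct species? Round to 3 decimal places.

0.304

For each hypothesis, the unnormalized posterior weight is prior × product of the field mark likelihoods (using 1 − P(present | H) for each absent field mark):
  Junisaurus: 0.26 × 0.63 × 0.83 × (1 − 0.51) = 0.066617
  Fuscanella: 0.36 × 0.73 × 0.51 × (1 − 0.61) = 0.052271
  Hylasaurus: 0.22 × 0.60 × 0.87 × (1 − 0.58) = 0.048233
  Myocola: 0.16 × 0.76 × 0.10 × (1 − 0.59) = 0.0049856
Marginal likelihood of the evidence = 0.17211.
P(Fuscanella | evidence) = 0.052271 / 0.17211 ≈ 0.304.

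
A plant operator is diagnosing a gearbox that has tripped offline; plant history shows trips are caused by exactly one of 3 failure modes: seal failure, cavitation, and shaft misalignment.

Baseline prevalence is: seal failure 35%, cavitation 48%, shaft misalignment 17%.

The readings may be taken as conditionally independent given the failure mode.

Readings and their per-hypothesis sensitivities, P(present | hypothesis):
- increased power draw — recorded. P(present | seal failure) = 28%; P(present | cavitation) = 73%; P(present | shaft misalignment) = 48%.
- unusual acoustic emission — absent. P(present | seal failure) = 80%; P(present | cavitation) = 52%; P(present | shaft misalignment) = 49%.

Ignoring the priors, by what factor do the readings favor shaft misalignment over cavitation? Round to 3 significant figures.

Take the product of per-reading likelihoods under each hypothesis (using 1 − P(present | H) for each absent reading), then divide.
  shaft misalignment: 0.48 × (1 − 0.49) = 0.2448
  cavitation: 0.73 × (1 − 0.52) = 0.3504
Bayes factor = 0.2448 / 0.3504 ≈ 0.699

0.699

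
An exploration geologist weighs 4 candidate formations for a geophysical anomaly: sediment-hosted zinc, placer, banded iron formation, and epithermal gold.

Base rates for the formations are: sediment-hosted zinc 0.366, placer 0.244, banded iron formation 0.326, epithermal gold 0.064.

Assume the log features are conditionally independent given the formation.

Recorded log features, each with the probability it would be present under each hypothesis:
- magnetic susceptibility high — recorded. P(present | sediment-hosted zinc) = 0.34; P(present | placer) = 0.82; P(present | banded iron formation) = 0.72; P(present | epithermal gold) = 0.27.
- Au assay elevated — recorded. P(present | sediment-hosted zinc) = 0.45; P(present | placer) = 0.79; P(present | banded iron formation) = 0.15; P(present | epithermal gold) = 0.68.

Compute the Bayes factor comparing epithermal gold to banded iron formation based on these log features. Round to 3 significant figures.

Take the product of per-log feature likelihoods under each hypothesis, then divide.
  epithermal gold: 0.27 × 0.68 = 0.1836
  banded iron formation: 0.72 × 0.15 = 0.108
Bayes factor = 0.1836 / 0.108 ≈ 1.70

1.70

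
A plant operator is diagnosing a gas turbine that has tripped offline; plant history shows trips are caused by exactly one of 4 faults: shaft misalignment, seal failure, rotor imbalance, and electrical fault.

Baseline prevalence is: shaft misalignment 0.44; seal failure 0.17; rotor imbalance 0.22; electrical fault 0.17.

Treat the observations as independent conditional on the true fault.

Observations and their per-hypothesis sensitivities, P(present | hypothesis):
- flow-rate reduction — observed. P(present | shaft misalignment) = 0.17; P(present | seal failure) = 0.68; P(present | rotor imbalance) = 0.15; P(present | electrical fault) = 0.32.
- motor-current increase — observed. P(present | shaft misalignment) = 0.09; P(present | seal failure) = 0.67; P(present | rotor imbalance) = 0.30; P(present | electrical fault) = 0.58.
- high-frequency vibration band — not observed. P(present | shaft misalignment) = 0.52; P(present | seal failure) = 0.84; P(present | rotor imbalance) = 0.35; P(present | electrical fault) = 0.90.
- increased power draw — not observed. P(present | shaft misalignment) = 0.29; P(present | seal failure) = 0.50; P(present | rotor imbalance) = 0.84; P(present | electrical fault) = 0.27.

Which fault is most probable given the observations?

For each hypothesis, the unnormalized posterior weight is prior × product of the observation likelihoods (using 1 − P(present | H) for each absent observation):
  shaft misalignment: 0.44 × 0.17 × 0.09 × (1 − 0.52) × (1 − 0.29) = 0.0022943
  seal failure: 0.17 × 0.68 × 0.67 × (1 − 0.84) × (1 − 0.50) = 0.0061962
  rotor imbalance: 0.22 × 0.15 × 0.30 × (1 − 0.35) × (1 − 0.84) = 0.0010296
  electrical fault: 0.17 × 0.32 × 0.58 × (1 − 0.90) × (1 − 0.27) = 0.0023033
Normalizing constant Z = 0.0022943 + 0.0061962 + 0.0010296 + 0.0023033 = 0.011823.
P(shaft misalignment | evidence) ≈ 0.0022943 / 0.011823 ≈ 0.194
P(seal failure | evidence) ≈ 0.0061962 / 0.011823 ≈ 0.524
P(rotor imbalance | evidence) ≈ 0.0010296 / 0.011823 ≈ 0.087
P(electrical fault | evidence) ≈ 0.0023033 / 0.011823 ≈ 0.195
The largest is 0.524, so seal failure is most probable.

seal failure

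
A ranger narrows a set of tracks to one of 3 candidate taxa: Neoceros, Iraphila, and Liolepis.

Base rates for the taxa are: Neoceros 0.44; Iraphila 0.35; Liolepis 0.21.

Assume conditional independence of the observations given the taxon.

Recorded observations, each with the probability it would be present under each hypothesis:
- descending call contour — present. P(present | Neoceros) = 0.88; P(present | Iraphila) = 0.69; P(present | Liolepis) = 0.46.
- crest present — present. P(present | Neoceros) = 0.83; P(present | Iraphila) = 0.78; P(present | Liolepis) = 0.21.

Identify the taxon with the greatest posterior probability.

For each hypothesis, the unnormalized posterior weight is prior × product of the observation likelihoods:
  Neoceros: 0.44 × 0.88 × 0.83 = 0.32138
  Iraphila: 0.35 × 0.69 × 0.78 = 0.18837
  Liolepis: 0.21 × 0.46 × 0.21 = 0.020286
Marginal likelihood of the evidence = 0.53003.
P(Neoceros | evidence) ≈ 0.32138 / 0.53003 ≈ 0.606
P(Iraphila | evidence) ≈ 0.18837 / 0.53003 ≈ 0.355
P(Liolepis | evidence) ≈ 0.020286 / 0.53003 ≈ 0.038
The largest is 0.606, so Neoceros is most probable.

Neoceros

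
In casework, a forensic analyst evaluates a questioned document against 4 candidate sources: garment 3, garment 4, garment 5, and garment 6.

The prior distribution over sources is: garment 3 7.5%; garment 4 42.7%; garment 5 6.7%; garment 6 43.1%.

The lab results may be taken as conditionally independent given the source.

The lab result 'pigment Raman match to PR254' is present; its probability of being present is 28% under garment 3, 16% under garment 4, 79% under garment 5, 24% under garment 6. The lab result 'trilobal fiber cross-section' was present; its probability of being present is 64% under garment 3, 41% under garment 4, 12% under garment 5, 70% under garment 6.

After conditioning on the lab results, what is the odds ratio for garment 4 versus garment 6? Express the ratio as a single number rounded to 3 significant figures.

0.387

Posterior odds equal prior odds times the likelihood ratio; only the two competing hypotheses matter.
  garment 4: 0.427 × 0.16 × 0.41 = 0.028011
  garment 6: 0.431 × 0.24 × 0.70 = 0.072408
Posterior odds = 0.028011 / 0.072408 ≈ 0.387.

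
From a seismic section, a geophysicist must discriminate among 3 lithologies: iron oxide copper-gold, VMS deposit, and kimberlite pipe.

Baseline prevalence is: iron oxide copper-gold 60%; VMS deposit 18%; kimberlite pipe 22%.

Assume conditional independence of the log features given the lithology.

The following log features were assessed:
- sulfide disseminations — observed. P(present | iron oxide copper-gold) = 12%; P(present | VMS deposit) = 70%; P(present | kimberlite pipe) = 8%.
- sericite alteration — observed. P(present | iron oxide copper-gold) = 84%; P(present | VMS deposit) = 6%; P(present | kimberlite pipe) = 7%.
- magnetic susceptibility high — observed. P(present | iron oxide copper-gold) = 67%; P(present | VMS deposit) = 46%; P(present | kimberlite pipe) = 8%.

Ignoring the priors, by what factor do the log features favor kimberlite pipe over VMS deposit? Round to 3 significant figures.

0.0232

Joint likelihood of the log feature pattern under each hypothesis:
  kimberlite pipe: 0.08 × 0.07 × 0.08 = 0.000448
  VMS deposit: 0.70 × 0.06 × 0.46 = 0.01932
Bayes factor = 0.000448 / 0.01932 ≈ 0.0232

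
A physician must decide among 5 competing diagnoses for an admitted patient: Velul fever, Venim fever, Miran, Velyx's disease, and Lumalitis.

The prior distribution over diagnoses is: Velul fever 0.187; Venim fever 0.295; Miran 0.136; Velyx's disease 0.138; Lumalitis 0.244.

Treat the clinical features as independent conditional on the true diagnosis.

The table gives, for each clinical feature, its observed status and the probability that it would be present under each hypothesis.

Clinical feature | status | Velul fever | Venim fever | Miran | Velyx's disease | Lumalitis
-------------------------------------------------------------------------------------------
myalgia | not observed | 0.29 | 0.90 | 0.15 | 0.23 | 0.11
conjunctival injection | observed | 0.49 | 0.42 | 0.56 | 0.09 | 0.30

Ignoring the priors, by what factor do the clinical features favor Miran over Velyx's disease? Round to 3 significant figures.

6.87

The Bayes factor is the ratio of the joint likelihoods of the clinical feature pattern under the two hypotheses (using 1 − P(present | H) for each absent clinical feature).
  Miran: (1 − 0.15) × 0.56 = 0.476
  Velyx's disease: (1 − 0.23) × 0.09 = 0.0693
Bayes factor = 0.476 / 0.0693 ≈ 6.87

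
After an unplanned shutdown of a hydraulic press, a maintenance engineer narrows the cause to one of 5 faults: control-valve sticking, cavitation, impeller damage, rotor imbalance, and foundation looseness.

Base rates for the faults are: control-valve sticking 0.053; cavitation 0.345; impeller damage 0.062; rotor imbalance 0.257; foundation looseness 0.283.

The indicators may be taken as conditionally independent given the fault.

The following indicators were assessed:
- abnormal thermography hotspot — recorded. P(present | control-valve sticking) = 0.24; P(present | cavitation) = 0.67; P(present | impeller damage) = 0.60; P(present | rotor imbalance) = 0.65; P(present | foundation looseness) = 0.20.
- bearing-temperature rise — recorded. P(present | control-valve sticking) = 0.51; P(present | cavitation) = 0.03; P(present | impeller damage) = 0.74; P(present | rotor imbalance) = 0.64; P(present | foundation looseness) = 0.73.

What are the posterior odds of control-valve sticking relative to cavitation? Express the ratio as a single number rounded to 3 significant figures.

The normalizing constant cancels in an odds ratio, so compute prior × likelihood for the two hypotheses only:
  control-valve sticking: 0.053 × 0.24 × 0.51 = 0.0064872
  cavitation: 0.345 × 0.67 × 0.03 = 0.0069345
Odds(control-valve sticking : cavitation) = 0.0064872 / 0.0069345 ≈ 0.935.

0.935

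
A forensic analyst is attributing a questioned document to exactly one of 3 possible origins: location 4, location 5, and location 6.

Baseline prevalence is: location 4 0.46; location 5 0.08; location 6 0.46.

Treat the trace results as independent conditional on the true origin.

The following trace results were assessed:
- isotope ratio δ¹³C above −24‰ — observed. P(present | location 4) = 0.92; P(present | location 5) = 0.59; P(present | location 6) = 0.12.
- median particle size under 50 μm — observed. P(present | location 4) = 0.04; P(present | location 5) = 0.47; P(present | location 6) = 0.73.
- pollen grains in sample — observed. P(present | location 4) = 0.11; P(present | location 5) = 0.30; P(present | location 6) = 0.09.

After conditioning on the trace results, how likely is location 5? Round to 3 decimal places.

0.548

Multiply each prior by the joint likelihood of the trace result pattern:
  location 4: 0.46 × 0.92 × 0.04 × 0.11 = 0.0018621
  location 5: 0.08 × 0.59 × 0.47 × 0.30 = 0.0066552
  location 6: 0.46 × 0.12 × 0.73 × 0.09 = 0.0036266
The unnormalized weights sum to 0.012144.
P(location 5 | evidence) = 0.0066552 / 0.012144 ≈ 0.548.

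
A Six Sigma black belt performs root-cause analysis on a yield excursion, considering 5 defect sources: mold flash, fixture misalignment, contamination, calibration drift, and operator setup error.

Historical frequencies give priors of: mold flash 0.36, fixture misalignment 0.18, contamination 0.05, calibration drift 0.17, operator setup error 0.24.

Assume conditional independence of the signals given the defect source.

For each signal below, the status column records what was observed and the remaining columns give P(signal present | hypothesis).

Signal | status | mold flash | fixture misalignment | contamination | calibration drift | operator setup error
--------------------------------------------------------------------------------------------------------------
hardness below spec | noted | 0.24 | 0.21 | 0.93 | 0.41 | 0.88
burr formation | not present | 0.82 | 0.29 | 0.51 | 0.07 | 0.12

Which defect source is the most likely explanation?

operator setup error

By Bayes' rule with conditional independence, the unnormalized weight for each hypothesis is prior × ∏ likelihoods (using 1 − P(present | H) for each absent signal):
  mold flash: 0.36 × 0.24 × (1 − 0.82) = 0.015552
  fixture misalignment: 0.18 × 0.21 × (1 − 0.29) = 0.026838
  contamination: 0.05 × 0.93 × (1 − 0.51) = 0.022785
  calibration drift: 0.17 × 0.41 × (1 − 0.07) = 0.064821
  operator setup error: 0.24 × 0.88 × (1 − 0.12) = 0.18586
Marginal likelihood of the evidence = 0.31585.
P(mold flash | evidence) ≈ 0.015552 / 0.31585 ≈ 0.049
P(fixture misalignment | evidence) ≈ 0.026838 / 0.31585 ≈ 0.085
P(contamination | evidence) ≈ 0.022785 / 0.31585 ≈ 0.072
P(calibration drift | evidence) ≈ 0.064821 / 0.31585 ≈ 0.205
P(operator setup error | evidence) ≈ 0.18586 / 0.31585 ≈ 0.588
The largest is 0.588, so operator setup error is most probable.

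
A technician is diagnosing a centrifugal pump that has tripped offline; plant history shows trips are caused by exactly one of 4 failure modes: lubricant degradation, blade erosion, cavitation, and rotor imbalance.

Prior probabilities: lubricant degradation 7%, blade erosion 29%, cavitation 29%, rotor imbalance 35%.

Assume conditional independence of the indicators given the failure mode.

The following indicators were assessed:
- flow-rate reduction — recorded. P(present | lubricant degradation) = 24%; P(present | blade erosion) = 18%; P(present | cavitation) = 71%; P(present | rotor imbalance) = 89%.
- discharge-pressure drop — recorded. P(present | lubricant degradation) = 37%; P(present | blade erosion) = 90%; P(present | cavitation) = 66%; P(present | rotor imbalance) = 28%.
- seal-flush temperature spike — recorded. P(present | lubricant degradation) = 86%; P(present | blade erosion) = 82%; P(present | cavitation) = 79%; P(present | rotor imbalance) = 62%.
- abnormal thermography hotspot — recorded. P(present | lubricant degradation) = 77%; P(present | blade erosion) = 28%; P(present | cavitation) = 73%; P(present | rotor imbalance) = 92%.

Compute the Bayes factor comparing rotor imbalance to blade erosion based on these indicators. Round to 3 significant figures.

Take the product of per-indicator likelihoods under each hypothesis, then divide.
  rotor imbalance: 0.89 × 0.28 × 0.62 × 0.92 = 0.14214
  blade erosion: 0.18 × 0.90 × 0.82 × 0.28 = 0.037195
Bayes factor = 0.14214 / 0.037195 ≈ 3.82

3.82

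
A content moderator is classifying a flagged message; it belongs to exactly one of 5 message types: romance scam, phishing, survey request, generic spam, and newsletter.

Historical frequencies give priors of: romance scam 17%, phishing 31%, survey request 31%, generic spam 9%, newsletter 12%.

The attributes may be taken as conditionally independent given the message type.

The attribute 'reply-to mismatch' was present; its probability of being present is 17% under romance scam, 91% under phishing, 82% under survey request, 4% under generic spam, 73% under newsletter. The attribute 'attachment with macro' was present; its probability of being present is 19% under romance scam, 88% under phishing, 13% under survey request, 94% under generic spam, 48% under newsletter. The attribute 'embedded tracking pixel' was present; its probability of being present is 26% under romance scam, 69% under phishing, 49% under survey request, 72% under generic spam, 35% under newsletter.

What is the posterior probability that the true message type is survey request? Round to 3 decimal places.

For each hypothesis, the unnormalized posterior weight is prior × product of the attribute likelihoods:
  romance scam: 0.17 × 0.17 × 0.19 × 0.26 = 0.0014277
  phishing: 0.31 × 0.91 × 0.88 × 0.69 = 0.17129
  survey request: 0.31 × 0.82 × 0.13 × 0.49 = 0.016193
  generic spam: 0.09 × 0.04 × 0.94 × 0.72 = 0.0024365
  newsletter: 0.12 × 0.73 × 0.48 × 0.35 = 0.014717
The unnormalized weights sum to 0.20606.
P(survey request | evidence) = 0.016193 / 0.20606 ≈ 0.079.

0.079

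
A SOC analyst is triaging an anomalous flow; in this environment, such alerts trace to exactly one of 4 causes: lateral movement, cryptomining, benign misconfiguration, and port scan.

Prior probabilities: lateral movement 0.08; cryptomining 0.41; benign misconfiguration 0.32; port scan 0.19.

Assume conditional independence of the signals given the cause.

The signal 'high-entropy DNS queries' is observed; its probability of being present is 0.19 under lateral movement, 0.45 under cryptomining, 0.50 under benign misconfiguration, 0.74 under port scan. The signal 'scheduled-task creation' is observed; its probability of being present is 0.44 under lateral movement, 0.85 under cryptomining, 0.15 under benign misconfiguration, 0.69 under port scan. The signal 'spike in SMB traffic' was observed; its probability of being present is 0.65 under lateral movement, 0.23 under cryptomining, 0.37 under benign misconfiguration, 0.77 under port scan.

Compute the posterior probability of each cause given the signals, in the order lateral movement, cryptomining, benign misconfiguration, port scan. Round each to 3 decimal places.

For each hypothesis, the unnormalized posterior weight is prior × product of the signal likelihoods:
  lateral movement: 0.08 × 0.19 × 0.44 × 0.65 = 0.0043472
  cryptomining: 0.41 × 0.45 × 0.85 × 0.23 = 0.03607
  benign misconfiguration: 0.32 × 0.50 × 0.15 × 0.37 = 0.00888
  port scan: 0.19 × 0.74 × 0.69 × 0.77 = 0.074701
Marginal likelihood of the evidence = 0.124.
P(lateral movement | evidence) = 0.0043472 / 0.124 ≈ 0.035
P(cryptomining | evidence) = 0.03607 / 0.124 ≈ 0.291
P(benign misconfiguration | evidence) = 0.00888 / 0.124 ≈ 0.072
P(port scan | evidence) = 0.074701 / 0.124 ≈ 0.602

0.035, 0.291, 0.072, 0.602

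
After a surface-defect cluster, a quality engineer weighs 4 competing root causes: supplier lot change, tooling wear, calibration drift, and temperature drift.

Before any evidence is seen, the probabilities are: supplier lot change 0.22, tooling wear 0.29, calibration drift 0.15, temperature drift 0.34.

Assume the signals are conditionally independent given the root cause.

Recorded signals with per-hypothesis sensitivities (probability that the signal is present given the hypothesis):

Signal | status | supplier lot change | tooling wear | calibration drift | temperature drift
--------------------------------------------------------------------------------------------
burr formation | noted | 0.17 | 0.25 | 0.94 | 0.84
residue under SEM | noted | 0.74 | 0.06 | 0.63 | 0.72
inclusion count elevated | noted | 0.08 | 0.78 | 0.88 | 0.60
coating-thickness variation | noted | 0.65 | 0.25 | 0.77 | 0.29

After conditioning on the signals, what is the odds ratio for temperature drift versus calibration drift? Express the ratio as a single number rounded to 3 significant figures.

0.594

The normalizing constant cancels in an odds ratio, so compute prior × likelihood for the two hypotheses only:
  temperature drift: 0.34 × 0.84 × 0.72 × 0.60 × 0.29 = 0.03578
  calibration drift: 0.15 × 0.94 × 0.63 × 0.88 × 0.77 = 0.060191
Posterior odds = 0.03578 / 0.060191 ≈ 0.594.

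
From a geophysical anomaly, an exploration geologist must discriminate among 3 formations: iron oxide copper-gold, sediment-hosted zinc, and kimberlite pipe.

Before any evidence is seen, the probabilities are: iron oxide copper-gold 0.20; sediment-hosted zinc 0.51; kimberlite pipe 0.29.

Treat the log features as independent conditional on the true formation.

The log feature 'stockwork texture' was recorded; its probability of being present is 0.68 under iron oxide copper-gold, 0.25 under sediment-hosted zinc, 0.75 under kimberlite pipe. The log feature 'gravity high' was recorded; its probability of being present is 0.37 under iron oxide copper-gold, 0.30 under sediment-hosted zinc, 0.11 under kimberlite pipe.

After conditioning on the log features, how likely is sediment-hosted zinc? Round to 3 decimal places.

0.340

Multiply each prior by the joint likelihood of the log feature pattern:
  iron oxide copper-gold: 0.20 × 0.68 × 0.37 = 0.05032
  sediment-hosted zinc: 0.51 × 0.25 × 0.30 = 0.03825
  kimberlite pipe: 0.29 × 0.75 × 0.11 = 0.023925
The unnormalized weights sum to 0.11249.
P(sediment-hosted zinc | evidence) = 0.03825 / 0.11249 ≈ 0.340.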